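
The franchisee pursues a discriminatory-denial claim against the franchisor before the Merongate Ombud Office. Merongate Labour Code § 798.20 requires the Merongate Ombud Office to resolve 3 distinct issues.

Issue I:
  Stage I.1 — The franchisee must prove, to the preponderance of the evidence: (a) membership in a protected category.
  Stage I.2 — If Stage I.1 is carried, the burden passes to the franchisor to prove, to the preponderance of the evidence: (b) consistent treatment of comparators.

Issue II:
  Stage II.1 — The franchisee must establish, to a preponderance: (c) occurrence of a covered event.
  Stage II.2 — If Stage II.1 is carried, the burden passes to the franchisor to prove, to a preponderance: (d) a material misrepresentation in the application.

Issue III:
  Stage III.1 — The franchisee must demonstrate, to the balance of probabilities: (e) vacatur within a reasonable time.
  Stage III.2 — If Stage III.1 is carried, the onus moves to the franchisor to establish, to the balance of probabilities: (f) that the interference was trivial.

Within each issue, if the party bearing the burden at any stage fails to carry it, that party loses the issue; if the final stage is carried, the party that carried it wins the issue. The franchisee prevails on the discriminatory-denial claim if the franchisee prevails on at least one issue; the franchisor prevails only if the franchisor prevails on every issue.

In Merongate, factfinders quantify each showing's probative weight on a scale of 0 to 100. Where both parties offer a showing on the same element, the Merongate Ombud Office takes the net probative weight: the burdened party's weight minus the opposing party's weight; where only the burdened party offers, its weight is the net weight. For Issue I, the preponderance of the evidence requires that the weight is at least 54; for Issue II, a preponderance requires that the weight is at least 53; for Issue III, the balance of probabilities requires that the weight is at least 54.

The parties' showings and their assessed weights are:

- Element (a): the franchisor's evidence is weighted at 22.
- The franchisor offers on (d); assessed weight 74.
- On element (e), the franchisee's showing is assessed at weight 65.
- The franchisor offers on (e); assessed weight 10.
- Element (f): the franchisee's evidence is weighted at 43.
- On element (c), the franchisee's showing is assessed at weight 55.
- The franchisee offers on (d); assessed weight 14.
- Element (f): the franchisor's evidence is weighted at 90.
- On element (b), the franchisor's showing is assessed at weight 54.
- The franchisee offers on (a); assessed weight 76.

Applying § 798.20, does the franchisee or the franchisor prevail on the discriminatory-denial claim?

— Issue I —
At Stage I.1 the franchisee must meet the preponderance of the evidence (weight is at least 54): on (a) the weight is 76 less the opposing 22 gives net 54, which does reach 54, so (a) meets the standard.
  The franchisee carries Stage I.1; the franchisor now bears the burden.
At Stage I.2 the franchisor must meet the preponderance of the evidence (weight is at least 54): on (b) the weight is 54, which does reach 54, so (b) meets the standard.
  All elements met at the final stage.
All stages carried — the franchisor prevails on this issue.
— Issue II —
At Stage II.1 the franchisee must meet a preponderance (weight is at least 53): on (c) the weight is 55, which does reach 53, so (c) meets the standard.
  Stage II.1 carried; the burden shifts to the franchisor.
At Stage II.2 the franchisor must meet a preponderance (weight is at least 53): on (d) the weight is 74 less the opposing 14 gives net 60, ≥ 53, so (d) meets the standard.
  Stage II.2 carried; the final stage is satisfied.
Every stage carried; the franchisor prevails on this issue.
— Issue III —
At Stage III.1 the franchisee must meet the balance of probabilities (weight is at least 54): on (e) the weight is 65 less the opposing 10 gives net 55, which does reach 54, so (e) meets the standard.
  All elements met. The burden passes to the franchisor.
At Stage III.2 the franchisor must meet the balance of probabilities (weight is at least 54): on (f) the weight is 90 less the opposing 43 gives net 47, which does not reach 54, so (f) does not meet the standard.
  Stage III.2 not carried; the franchisor fails its burden.
The analysis ends at Stage III.2; the franchisee prevails on this issue.
Per-issue: Issue I → franchisor; Issue II → franchisor; Issue III → franchisee. The franchisee must prevail on at least one issue; overall, the franchisee prevails.

franchisee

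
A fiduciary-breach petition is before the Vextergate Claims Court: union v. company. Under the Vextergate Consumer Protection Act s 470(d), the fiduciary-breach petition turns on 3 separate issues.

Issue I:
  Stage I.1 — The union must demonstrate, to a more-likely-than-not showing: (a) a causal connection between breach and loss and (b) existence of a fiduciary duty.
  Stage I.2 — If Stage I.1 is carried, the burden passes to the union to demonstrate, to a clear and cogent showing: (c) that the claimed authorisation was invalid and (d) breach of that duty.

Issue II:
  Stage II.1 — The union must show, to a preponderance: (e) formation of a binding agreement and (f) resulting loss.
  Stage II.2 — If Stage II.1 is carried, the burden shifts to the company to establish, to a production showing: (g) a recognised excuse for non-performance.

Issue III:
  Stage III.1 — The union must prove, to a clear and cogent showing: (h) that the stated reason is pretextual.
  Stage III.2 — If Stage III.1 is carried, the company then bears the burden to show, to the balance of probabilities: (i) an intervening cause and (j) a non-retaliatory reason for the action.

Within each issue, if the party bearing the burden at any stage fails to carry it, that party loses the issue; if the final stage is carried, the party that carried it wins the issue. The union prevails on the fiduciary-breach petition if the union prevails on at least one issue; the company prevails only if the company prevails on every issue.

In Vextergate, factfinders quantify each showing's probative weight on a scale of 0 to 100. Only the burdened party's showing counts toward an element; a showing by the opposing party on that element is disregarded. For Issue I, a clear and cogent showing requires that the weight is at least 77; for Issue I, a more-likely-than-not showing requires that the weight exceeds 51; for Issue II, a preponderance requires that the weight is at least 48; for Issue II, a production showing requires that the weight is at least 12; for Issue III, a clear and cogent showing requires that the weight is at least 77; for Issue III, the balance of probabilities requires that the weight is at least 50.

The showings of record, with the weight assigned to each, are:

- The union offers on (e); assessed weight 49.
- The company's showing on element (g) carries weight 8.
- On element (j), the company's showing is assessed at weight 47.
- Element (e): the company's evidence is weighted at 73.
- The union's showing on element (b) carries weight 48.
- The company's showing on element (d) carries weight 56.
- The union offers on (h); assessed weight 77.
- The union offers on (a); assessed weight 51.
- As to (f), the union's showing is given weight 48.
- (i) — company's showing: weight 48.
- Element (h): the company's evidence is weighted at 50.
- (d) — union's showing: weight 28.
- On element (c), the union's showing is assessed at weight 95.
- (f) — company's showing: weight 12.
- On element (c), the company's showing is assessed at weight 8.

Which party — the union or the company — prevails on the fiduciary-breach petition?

— Issue I —
At Stage I.1 the union must meet a more-likely-than-not showing (weight exceeds 51): on (a) the weight is 51, which does not exceed 51, so (a) does not meet the standard; on (b) the weight is 48, ≤ 51, so (b) does not meet the standard.
  Not every element is met, so the union fails to carry Stage I.1.
So the company prevails on this issue.
— Issue II —
At Stage II.1 the union must meet a preponderance (weight is at least 48): on (e) the weight is 49 (the company's 73 is given no effect), which does reach 48, so (e) meets the standard; on (f) the weight is 48 (the company's 12 is given no effect), which does reach 48, so (f) meets the standard.
  All elements met. The burden passes to the company.
At Stage II.2 the company must meet a production showing (weight is at least 12): on (g) the weight is 8, which does not reach 12, so (g) does not meet the standard.
  Not every element is met, so the company fails to carry Stage II.2.
So the union prevails on this issue.
— Issue III —
At Stage III.1 the union must meet a clear and cogent showing (weight is at least 77): on (h) the weight is 77 (the company's 50 is given no effect), ≥ 77, so (h) meets the standard.
  All elements met. The burden passes to the company.
At Stage III.2 the company must meet the balance of probabilities (weight is at least 50): on (i) the weight is 48, < 50, so (i) does not meet the standard; on (j) the weight is 47, which does not reach 50, so (j) does not meet the standard.
  Stage III.2 not carried; the company fails its burden.
The analysis ends at Stage III.2; the union prevails on this issue.
Per-issue: Issue I → company; Issue II → union; Issue III → union. The union must prevail on at least one issue; overall, the union prevails.

union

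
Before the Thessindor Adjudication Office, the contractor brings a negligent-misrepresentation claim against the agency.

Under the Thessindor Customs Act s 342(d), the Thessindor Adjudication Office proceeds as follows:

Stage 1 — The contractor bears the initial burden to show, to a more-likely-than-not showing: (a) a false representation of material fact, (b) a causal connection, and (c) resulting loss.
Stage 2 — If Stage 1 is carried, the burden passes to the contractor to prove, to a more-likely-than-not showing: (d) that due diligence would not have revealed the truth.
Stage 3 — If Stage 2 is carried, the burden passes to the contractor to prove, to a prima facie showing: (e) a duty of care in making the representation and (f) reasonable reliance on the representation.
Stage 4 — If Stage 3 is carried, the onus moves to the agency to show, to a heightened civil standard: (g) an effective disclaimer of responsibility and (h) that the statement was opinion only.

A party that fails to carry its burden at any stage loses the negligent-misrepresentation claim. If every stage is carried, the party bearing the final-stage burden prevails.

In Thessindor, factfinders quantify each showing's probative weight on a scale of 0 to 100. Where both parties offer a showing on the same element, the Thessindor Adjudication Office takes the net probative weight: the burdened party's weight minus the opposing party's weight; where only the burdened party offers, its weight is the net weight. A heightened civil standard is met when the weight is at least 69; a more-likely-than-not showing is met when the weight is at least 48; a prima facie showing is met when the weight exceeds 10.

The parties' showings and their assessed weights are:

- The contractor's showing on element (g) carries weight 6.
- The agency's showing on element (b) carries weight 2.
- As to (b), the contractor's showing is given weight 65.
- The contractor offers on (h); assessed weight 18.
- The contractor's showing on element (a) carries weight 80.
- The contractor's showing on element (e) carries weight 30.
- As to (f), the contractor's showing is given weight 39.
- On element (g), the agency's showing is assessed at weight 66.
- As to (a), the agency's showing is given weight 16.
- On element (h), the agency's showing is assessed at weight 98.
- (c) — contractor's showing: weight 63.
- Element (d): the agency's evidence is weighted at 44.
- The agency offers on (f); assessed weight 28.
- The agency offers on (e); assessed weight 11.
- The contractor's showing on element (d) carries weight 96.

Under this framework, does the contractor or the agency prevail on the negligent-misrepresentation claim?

Stage 1 — burden on contractor; standard: a more-likely-than-not showing (weight is at least 48).
    (a): 80 − 16 = 64 ≥ 48 [met]
    (b): 65 − 2 = 63 ≥ 48 [met]
    (c): 63 ≥ 48 [met]
  All elements met. The contractor retains the burden for Stage 2.
Stage 2 — burden on contractor; standard: a more-likely-than-not showing (weight is at least 48).
    (d): 96 − 44 = 52 ≥ 48 [met]
  All elements met. The contractor retains the burden for Stage 3.
Stage 3 — burden on contractor; standard: a prima facie showing (weight exceeds 10).
    (e): 30 − 11 = 19 > 10 [met]
    (f): 39 − 28 = 11 > 10 [met]
  All elements met. The burden passes to the agency.
Stage 4 — burden on agency; standard: a heightened civil standard (weight is at least 69).
    (g): 66 − 6 = 60 < 69 [not met]
    (h): 98 − 18 = 80 ≥ 69 [met]
  Not every element is met, so the agency fails to carry Stage 4.
The analysis ends at Stage 4; the contractor prevails.

contractor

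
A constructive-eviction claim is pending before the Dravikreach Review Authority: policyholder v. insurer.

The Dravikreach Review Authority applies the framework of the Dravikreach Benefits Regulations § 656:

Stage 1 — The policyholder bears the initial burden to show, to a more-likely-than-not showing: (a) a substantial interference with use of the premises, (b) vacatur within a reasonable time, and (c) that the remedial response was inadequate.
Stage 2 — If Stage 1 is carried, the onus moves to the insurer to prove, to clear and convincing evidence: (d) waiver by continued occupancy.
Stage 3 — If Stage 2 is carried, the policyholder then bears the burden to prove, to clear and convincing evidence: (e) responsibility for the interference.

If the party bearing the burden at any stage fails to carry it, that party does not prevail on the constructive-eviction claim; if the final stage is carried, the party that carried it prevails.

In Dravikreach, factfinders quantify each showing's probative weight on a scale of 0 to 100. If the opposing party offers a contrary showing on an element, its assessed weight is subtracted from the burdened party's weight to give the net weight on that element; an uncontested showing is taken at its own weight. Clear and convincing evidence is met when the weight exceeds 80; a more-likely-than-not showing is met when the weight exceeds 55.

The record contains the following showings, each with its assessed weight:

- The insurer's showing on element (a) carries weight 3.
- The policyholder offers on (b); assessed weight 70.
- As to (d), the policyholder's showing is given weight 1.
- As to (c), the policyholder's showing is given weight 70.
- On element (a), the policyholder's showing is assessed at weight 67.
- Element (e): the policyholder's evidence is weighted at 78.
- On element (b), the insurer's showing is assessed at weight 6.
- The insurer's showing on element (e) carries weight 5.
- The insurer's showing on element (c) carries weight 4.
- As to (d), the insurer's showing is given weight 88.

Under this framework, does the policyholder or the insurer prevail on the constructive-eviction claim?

insurer

Stage 1 (policyholder, a more-likely-than-not showing, weight exceeds 55): (a) net 67−3=64 > 55 — meets; (b) net 70−6=64 > 55 — meets; (c) net 70−4=66 > 55 — meets.
  Stage 1 is satisfied; the onus moves to the insurer.
Stage 2 (insurer, clear and convincing evidence, weight exceeds 80): (d) net 88−1=87 > 80 — meets.
  Stage 2 is satisfied; the onus moves to the policyholder.
Stage 3 (policyholder, clear and convincing evidence, weight exceeds 80): (e) net 78−5=73 ≤ 80 — fails.
  The policyholder does not carry Stage 3.
The analysis ends at Stage 3; the insurer prevails.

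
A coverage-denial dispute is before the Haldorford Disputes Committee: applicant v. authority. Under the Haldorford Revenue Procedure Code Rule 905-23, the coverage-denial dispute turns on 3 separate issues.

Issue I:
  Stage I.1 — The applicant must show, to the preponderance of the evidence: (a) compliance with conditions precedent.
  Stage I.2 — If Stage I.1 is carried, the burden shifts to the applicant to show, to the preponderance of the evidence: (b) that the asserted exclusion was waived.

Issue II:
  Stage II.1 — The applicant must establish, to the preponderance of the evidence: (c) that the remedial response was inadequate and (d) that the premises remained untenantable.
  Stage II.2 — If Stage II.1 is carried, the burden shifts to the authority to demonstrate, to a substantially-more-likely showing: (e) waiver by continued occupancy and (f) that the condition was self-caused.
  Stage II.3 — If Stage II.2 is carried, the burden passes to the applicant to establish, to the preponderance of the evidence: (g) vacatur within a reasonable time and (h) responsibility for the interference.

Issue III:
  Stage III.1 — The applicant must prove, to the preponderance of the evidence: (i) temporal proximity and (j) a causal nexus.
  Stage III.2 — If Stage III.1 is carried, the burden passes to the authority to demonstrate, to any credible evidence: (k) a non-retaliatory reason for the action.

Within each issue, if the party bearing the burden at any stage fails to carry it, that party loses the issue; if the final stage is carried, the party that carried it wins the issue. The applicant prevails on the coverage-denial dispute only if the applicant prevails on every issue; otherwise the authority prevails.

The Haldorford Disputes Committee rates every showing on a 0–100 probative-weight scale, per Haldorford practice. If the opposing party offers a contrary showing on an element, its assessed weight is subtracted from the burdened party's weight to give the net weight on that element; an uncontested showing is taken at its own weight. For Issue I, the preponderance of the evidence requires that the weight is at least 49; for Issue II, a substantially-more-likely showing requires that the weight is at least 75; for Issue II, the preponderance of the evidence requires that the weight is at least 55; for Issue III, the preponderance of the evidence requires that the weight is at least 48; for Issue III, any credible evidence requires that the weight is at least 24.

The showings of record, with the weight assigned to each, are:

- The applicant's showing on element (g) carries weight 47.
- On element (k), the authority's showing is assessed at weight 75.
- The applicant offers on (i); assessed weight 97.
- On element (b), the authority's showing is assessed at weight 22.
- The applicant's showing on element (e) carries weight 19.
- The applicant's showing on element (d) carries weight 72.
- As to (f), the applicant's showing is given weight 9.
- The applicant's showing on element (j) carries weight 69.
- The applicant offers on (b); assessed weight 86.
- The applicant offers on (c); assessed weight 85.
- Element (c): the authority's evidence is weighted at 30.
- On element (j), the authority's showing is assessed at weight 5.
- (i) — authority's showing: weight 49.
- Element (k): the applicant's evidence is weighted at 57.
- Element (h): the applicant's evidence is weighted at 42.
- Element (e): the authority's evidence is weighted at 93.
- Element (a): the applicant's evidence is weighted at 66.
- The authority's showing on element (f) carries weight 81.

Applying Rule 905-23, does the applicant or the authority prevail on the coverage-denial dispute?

applicant

— Issue I —
At Stage I.1 the applicant must meet the preponderance of the evidence (weight is at least 49): on (a) the weight is 66, which does reach 49, so (a) meets the standard.
  Stage I.1 carried; the burden remains with the applicant.
At Stage I.2 the applicant must meet the preponderance of the evidence (weight is at least 49): on (b) the weight is 86 less the opposing 22 gives net 64, ≥ 49, so (b) meets the standard.
  The applicant carries the last stage.
With every stage satisfied, the applicant prevails on this issue.
— Issue II —
Stage II.1 (applicant, the preponderance of the evidence, weight is at least 55): (c) net 85−30=55 ≥ 55 — meets; (d) 72 ≥ 55 — meets.
  The applicant carries Stage II.1; the authority now bears the burden.
Stage II.2 (authority, a substantially-more-likely showing, weight is at least 75): (e) net 93−19=74 < 75 — fails; (f) net 81−9=72 < 75 — fails.
  Not every element is met, so the authority fails to carry Stage II.2.
So the applicant prevails on this issue.
— Issue III —
Stage III.1 — burden on applicant; standard: the preponderance of the evidence (weight is at least 48).
    (i): 97 − 49 = 48 ≥ 48 [met]
    (j): 69 − 5 = 64 ≥ 48 [met]
  Stage III.1 is satisfied; the onus moves to the authority.
Stage III.2 — burden on authority; standard: any credible evidence (weight is at least 24).
    (k): 75 − 57 = 18 < 24 [not met]
  Stage III.2 not carried; the authority fails its burden.
So the applicant prevails on this issue.
Per-issue: Issue I → applicant; Issue II → applicant; Issue III → applicant. The applicant must prevail on every issue; overall, the applicant prevails.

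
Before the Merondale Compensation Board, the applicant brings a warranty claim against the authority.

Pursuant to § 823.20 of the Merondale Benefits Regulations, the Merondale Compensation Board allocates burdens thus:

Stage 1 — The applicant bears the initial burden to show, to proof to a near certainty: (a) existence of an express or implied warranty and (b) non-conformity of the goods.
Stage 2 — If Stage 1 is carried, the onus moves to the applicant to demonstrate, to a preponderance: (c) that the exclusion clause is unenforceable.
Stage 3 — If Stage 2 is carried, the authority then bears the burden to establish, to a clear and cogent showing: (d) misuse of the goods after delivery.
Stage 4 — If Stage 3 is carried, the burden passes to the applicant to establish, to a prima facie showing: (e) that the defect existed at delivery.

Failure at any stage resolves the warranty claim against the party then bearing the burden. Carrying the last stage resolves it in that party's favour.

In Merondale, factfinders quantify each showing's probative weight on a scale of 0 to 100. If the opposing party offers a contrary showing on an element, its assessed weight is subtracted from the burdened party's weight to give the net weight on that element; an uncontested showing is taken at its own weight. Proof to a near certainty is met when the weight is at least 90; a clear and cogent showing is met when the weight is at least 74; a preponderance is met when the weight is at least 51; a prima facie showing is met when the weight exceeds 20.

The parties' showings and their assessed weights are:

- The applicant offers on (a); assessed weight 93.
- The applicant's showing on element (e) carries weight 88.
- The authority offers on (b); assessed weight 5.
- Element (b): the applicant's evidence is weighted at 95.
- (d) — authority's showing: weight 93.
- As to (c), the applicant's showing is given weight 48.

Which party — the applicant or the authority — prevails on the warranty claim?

authority

At Stage 1 the applicant must meet proof to a near certainty (weight is at least 90): on (a) the weight is 93, which does reach 90, so (a) meets the standard; on (b) the weight is 95 less the opposing 5 gives net 90, which does reach 90, so (b) meets the standard.
  Stage 1 carried; the burden remains with the applicant.
At Stage 2 the applicant must meet a preponderance (weight is at least 51): on (c) the weight is 48, which does not reach 51, so (c) does not meet the standard.
  The applicant does not carry Stage 2.
The analysis ends at Stage 2; the authority prevails.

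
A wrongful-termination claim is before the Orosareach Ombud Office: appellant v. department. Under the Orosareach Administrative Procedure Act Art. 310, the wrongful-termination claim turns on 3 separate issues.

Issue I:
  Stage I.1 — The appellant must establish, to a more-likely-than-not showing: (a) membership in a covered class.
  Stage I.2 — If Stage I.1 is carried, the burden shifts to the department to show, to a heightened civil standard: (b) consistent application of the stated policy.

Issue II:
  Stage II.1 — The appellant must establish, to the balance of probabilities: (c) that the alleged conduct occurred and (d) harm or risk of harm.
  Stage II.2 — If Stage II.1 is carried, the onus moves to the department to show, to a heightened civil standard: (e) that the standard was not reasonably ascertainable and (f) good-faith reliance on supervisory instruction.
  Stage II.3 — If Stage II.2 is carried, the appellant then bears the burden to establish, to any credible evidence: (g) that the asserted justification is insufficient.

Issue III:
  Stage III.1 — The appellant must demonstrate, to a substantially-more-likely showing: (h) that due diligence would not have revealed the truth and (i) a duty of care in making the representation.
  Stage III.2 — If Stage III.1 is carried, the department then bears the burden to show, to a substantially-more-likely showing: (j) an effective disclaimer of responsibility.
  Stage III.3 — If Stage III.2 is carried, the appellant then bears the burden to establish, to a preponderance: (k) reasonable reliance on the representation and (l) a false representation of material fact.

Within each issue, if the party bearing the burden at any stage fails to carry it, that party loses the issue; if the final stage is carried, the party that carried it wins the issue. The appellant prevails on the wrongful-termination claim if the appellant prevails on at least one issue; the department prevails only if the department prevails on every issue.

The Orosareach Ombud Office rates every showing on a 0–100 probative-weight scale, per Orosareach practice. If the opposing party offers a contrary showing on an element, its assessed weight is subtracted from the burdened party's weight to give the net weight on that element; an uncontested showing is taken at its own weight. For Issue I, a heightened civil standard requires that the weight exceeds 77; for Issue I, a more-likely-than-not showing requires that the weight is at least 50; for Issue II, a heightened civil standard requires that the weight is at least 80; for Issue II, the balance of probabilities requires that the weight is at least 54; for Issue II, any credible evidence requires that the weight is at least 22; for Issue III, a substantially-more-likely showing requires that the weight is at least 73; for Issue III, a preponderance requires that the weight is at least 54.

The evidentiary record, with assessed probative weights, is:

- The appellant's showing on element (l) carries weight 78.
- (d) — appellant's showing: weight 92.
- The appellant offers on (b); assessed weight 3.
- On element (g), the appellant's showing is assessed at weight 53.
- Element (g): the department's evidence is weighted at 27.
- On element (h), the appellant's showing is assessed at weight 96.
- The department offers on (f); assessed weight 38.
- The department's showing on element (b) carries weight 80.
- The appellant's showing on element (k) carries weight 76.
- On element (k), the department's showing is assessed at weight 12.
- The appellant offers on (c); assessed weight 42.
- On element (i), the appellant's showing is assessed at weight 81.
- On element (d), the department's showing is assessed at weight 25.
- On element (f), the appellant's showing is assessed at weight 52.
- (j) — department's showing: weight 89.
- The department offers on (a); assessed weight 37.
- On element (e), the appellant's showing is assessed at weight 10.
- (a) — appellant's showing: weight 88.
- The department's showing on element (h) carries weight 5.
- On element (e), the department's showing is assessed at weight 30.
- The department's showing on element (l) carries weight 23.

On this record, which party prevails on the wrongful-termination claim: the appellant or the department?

— Issue I —
At Stage I.1 the appellant must meet a more-likely-than-not showing (weight is at least 50): on (a) the weight is 88 less the opposing 37 gives net 51, which does reach 50, so (a) meets the standard.
  The appellant carries Stage I.1; the department now bears the burden.
At Stage I.2 the department must meet a heightened civil standard (weight exceeds 77): on (b) the weight is 80 less the opposing 3 gives net 77, which does not exceed 77, so (b) does not meet the standard.
  Not every element is met, so the department fails to carry Stage I.2.
The appellant prevails on this issue.
— Issue II —
At Stage II.1 the appellant must meet the balance of probabilities (weight is at least 54): on (c) the weight is 42, < 54, so (c) does not meet the standard; on (d) the weight is 92 less the opposing 25 gives net 67, which does reach 54, so (d) meets the standard.
  The appellant does not carry Stage II.1.
The analysis ends at Stage II.1; the department prevails on this issue.
— Issue III —
Stage III.1 — burden on appellant; standard: a substantially-more-likely showing (weight is at least 73).
    (h): 96 − 5 = 91 ≥ 73 [met]
    (i): 81 ≥ 73 [met]
  Stage III.1 carried; the burden shifts to the department.
Stage III.2 — burden on department; standard: a substantially-more-likely showing (weight is at least 73).
    (j): 89 ≥ 73 [met]
  All elements met. The burden passes to the appellant.
Stage III.3 — burden on appellant; standard: a preponderance (weight is at least 54).
    (k): 76 − 12 = 64 ≥ 54 [met]
    (l): 78 − 23 = 55 ≥ 54 [met]
  All elements met at the final stage.
Every stage carried; the appellant prevails on this issue.
Per-issue: Issue I → appellant; Issue II → department; Issue III → appellant. The appellant must prevail on at least one issue; overall, the appellant prevails.

appellant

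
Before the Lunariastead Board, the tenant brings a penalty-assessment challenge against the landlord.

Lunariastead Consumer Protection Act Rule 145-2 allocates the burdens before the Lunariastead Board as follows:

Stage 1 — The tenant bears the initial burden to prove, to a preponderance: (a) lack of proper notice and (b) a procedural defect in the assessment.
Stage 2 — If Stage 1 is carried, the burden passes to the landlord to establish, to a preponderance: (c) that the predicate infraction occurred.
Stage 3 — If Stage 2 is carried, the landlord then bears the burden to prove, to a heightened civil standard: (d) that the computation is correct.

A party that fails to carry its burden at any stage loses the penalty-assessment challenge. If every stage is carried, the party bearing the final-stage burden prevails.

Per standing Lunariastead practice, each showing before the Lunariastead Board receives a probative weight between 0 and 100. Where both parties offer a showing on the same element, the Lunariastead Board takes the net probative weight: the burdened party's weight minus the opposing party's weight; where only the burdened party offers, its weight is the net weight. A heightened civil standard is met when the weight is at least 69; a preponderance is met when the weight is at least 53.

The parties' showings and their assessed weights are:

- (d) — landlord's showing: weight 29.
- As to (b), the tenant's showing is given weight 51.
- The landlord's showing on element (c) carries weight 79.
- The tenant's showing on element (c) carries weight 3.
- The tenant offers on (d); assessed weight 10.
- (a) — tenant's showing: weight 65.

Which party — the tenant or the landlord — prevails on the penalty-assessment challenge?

At Stage 1 the tenant must meet a preponderance (weight is at least 53): on (a) the weight is 65, which does reach 53, so (a) meets the standard; on (b) the weight is 51, < 53, so (b) does not meet the standard.
  Stage 1 not carried; the tenant fails its burden.
The analysis ends at Stage 1; the landlord prevails.

landlord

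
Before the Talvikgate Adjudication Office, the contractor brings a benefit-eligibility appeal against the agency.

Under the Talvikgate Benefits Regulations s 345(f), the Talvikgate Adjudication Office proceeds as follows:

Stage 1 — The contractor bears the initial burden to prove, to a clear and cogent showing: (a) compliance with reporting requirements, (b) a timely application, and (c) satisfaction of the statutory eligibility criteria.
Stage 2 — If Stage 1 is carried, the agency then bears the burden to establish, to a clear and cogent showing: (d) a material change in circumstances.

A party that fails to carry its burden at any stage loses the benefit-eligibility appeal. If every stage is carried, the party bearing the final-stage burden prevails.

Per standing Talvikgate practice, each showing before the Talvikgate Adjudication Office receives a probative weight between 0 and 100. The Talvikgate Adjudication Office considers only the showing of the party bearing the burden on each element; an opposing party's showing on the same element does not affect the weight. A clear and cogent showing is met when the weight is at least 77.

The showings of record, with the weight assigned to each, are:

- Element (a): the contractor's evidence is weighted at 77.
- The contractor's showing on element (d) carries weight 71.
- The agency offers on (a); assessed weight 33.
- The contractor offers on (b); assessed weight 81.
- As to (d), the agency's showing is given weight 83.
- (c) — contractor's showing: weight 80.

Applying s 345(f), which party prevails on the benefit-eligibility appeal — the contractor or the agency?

At Stage 1 the contractor must meet a clear and cogent showing (weight is at least 77): on (a) the weight is 77 (the agency's 33 is given no effect), ≥ 77, so (a) meets the standard; on (b) the weight is 81, ≥ 77, so (b) meets the standard; on (c) the weight is 80, ≥ 77, so (c) meets the standard.
  The contractor carries Stage 1; the agency now bears the burden.
At Stage 2 the agency must meet a clear and cogent showing (weight is at least 77): on (d) the weight is 83 (the contractor's 71 is given no effect), ≥ 77, so (d) meets the standard.
  The agency carries the last stage.
With every stage satisfied, the agency prevails.

agency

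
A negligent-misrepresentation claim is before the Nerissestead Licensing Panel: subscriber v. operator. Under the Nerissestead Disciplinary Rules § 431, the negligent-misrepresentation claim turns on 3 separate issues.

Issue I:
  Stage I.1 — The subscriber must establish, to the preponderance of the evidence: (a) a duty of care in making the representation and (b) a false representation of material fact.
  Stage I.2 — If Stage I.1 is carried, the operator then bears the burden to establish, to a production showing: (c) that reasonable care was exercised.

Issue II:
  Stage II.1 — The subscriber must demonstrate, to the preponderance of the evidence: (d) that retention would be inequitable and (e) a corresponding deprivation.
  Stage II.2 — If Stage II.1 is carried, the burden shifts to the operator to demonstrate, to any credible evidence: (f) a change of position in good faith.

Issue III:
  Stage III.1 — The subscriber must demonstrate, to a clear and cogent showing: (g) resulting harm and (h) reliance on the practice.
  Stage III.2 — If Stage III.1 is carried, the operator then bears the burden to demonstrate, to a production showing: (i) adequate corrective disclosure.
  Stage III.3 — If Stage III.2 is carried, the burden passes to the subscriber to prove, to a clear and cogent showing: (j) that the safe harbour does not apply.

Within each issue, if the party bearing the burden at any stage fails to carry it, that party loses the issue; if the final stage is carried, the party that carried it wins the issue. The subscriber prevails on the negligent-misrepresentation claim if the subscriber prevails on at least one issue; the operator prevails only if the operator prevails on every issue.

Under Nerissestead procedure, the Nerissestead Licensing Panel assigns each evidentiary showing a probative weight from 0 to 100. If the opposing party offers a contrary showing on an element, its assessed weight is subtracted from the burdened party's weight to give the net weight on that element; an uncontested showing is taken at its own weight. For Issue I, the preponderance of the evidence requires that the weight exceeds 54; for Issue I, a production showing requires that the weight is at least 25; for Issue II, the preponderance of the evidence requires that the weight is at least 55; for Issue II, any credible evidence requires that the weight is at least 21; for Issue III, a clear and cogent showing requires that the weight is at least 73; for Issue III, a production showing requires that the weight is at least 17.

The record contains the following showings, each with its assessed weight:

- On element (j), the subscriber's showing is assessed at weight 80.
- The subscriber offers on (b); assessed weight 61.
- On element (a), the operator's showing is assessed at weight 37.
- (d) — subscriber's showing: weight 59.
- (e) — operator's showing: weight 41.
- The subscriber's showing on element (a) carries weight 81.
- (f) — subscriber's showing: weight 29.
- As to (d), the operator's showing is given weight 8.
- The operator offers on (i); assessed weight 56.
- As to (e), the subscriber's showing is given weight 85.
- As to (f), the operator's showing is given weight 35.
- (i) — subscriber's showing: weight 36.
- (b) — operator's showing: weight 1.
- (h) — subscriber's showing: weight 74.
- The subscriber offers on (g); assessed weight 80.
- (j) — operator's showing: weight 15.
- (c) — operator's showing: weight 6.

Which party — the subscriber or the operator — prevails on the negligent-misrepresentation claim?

— Issue I —
Stage I.1 — burden on subscriber; standard: the preponderance of the evidence (weight exceeds 54).
    (a): 81 − 37 = 44 ≤ 54 [not met]
    (b): 61 − 1 = 60 > 54 [met]
  Not every element is met, so the subscriber fails to carry Stage I.1.
The analysis ends at Stage I.1; the operator prevails on this issue.
— Issue II —
Stage II.1 — burden on subscriber; standard: the preponderance of the evidence (weight is at least 55).
    (d): 59 − 8 = 51 < 55 [not met]
    (e): 85 − 41 = 44 < 55 [not met]
  The subscriber does not carry Stage II.1.
So the operator prevails on this issue.
— Issue III —
Stage III.1 (subscriber, a clear and cogent showing, weight is at least 73): (g) 80 ≥ 73 — meets; (h) 74 ≥ 73 — meets.
  All elements met. The burden passes to the operator.
Stage III.2 (operator, a production showing, weight is at least 17): (i) net 56−36=20 ≥ 17 — meets.
  Stage III.2 carried; the burden shifts to the subscriber.
Stage III.3 (subscriber, a clear and cogent showing, weight is at least 73): (j) net 80−15=65 < 73 — fails.
  Not every element is met, so the subscriber fails to carry Stage III.3.
The operator prevails on this issue.
Per-issue: Issue I → operator; Issue II → operator; Issue III → operator. The subscriber must prevail on at least one issue; overall, the operator prevails.

operator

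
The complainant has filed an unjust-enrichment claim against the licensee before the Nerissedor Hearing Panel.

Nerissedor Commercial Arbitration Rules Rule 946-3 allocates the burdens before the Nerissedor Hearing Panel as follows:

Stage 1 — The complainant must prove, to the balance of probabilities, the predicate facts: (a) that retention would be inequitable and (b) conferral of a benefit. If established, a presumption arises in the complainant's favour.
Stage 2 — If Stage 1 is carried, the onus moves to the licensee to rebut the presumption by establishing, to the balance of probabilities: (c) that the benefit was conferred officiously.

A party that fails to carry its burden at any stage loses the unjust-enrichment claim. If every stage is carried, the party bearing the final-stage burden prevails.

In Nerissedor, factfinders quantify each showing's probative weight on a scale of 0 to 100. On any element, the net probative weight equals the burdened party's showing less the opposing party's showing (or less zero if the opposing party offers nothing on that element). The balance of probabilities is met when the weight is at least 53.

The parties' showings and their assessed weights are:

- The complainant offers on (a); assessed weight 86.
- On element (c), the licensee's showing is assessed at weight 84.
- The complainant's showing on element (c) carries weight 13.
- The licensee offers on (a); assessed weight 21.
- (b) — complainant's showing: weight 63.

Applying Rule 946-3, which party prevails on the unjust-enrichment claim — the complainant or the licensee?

At Stage 1 the complainant must meet the balance of probabilities (weight is at least 53): on (a) the weight is 86 less the opposing 21 gives net 65, which does reach 53, so (a) meets the standard; on (b) the weight is 63, which does reach 53, so (b) meets the standard.
  Stage 1 carried; the burden shifts to the licensee.
At Stage 2 the licensee must meet the balance of probabilities (weight is at least 53): on (c) the weight is 84 less the opposing 13 gives net 71, which does reach 53, so (c) meets the standard.
  Stage 2 carried; the final stage is satisfied.
All stages carried — the licensee prevails.

licensee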